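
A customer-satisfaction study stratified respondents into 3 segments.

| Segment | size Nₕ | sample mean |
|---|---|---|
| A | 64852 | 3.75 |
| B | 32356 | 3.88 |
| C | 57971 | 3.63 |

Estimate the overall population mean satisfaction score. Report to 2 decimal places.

3.73

N = 64852 + 32356 + 57971 = 155179.
Weight each subgroup mean by Nₕ/N and sum.
Σ Nₕx̄ₕ = 64852·3.75 + 32356·3.88 + 57971·3.63 = 243195 + 125541.28 + 210434.73 = 579171.01.
Divide by N: 579171.01 / 155179 = 3.7323... → 3.73.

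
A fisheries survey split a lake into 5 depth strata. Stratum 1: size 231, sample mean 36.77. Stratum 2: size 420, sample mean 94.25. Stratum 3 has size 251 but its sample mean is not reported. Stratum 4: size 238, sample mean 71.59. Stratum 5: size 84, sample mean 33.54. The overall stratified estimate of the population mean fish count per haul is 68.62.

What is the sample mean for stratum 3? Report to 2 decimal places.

N = 231 + 420 + 251 + 238 + 84 = 1224.
Overall total = μ·N = 68.62·1224 = 83990.88.
Subtract the known strata: 231·36.77 + 420·94.25 + 238·71.59 + 84·33.54 = 67934.65.
Remaining total for stratum 3: 83990.88 − 67934.65 = 16056.23.
Divide by its size: 16056.23 / 251 = 63.9690... → 63.97.

63.97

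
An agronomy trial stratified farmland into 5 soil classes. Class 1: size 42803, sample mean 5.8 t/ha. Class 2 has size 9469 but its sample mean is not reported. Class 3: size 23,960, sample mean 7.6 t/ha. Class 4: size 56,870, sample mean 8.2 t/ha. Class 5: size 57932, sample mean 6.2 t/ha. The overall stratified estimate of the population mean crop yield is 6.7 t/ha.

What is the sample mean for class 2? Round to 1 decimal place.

N = 42803 + 9469 + 23960 + 56870 + 57932 = 191034.
Overall total = μ·N = 6.7·191034 = 1279927.8.
Subtract the known strata: 42803·5.8 + 23960·7.6 + 56870·8.2 + 57932·6.2 = 1255865.8.
Remaining total for class 2: 1279927.8 − 1255865.8 = 24062.
Divide by its size: 24062 / 9469 = 2.541... → 2.5.

2.5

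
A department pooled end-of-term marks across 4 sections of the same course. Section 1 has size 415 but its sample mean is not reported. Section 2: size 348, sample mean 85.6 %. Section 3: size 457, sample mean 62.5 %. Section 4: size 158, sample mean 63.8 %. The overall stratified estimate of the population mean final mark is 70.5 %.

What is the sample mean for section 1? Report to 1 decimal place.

N = 415 + 348 + 457 + 158 = 1378.
Overall total = μ·N = 70.5·1378 = 97149.
Subtract the known strata: 348·85.6 + 457·62.5 + 158·63.8 = 68431.7.
Remaining total for section 1: 97149 − 68431.7 = 28717.3.
Divide by its size: 28717.3 / 415 = 69.198... → 69.2.

69.2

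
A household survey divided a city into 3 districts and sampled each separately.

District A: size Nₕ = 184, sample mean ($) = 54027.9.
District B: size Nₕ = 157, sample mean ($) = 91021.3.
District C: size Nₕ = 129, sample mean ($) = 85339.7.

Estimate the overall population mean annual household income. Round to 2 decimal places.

x̄_st = (Σ Nₕx̄ₕ) / (Σ Nₕ) = (184·54027.9 + 157·91021.3 + 129·85339.7) / 470
= 35240299 / 470 = 74979.3596... → 74979.36.

74979.36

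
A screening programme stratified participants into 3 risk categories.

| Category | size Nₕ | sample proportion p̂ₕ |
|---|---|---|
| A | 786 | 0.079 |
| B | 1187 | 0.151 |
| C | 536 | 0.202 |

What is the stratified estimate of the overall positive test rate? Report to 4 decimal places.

Wₕ = Nₕ/N with N = 2509: 0.3133, 0.4731, 0.2136.
p̂_st = 0.3133·0.079 + 0.4731·0.151 + 0.2136·0.202 ≈ 0.139340... → 0.1393.

0.1393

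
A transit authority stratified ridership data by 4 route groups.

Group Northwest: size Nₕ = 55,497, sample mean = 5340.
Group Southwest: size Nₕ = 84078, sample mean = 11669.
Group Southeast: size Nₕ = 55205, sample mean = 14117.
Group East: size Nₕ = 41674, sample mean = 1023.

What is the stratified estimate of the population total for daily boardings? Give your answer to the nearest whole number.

2099421649

Northwest: 55497·5340 = 296353980
Southwest: 84078·11669 = 981106182
Southeast: 55205·14117 = 779328985
East: 41674·1023 = 42632502
τ̂ = Σ Nₕx̄ₕ = 2099421649.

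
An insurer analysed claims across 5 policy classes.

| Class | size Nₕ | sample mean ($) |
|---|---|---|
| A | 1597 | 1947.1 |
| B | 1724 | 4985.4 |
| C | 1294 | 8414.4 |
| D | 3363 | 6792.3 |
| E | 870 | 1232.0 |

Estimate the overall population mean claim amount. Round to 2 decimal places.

N = 1597 + 1724 + 1294 + 3363 + 870 = 8848.
Weight each subgroup mean by Nₕ/N and sum.
Σ Nₕx̄ₕ = 1597·1947.1 + 1724·4985.4 + 1294·8414.4 + 3363·6792.3 + 870·1232.0 = 3109518.7 + 8594829.6 + 10888233.6 + 22842504.9 + 1071840 = 46506926.8.
Divide by N: 46506926.8 / 8848 = 5256.2078... → 5256.21.

5256.21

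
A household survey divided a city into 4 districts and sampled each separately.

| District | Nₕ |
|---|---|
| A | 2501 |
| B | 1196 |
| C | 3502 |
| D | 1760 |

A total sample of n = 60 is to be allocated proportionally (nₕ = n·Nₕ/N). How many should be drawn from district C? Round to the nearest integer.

N = 2501 + 1196 + 3502 + 1760 = 8959.
n_C = 60·3502/8959 = 23.454... → 23.

23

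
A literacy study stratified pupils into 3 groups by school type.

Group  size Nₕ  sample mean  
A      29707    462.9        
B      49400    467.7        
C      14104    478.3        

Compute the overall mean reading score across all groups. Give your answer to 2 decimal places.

N = 29707 + 49400 + 14104 = 93211.
Weight each subgroup mean by Nₕ/N and sum.
Σ Nₕx̄ₕ = 29707·462.9 + 49400·467.7 + 14104·478.3 = 13751370.3 + 23104380 + 6745943.2 = 43601693.5.
Divide by N: 43601693.5 / 93211 = 467.7741... → 467.77.

467.77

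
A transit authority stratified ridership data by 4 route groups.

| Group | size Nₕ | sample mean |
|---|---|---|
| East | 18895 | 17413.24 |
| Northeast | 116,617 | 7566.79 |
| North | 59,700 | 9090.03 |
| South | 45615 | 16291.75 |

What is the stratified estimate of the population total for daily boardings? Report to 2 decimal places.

2497262486.48

East: 18895·17413.24 = 329023169.8
Northeast: 116617·7566.79 = 882416349.43
North: 59700·9090.03 = 542674791
South: 45615·16291.75 = 743148176.25
τ̂ = Σ Nₕx̄ₕ = 2497262486.48.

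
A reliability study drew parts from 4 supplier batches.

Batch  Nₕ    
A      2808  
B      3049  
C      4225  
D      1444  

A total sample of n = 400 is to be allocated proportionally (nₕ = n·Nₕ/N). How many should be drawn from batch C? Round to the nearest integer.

147

Share of batch C = 4225/11526 = 0.36656.
Allocate 400 × 0.36656 = 146.625... → 147.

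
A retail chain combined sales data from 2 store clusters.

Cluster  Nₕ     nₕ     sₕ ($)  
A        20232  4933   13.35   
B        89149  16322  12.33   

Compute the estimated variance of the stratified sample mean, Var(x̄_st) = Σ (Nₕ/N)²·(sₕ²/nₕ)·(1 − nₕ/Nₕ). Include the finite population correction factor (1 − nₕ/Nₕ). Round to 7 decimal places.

N = 109381; Wₕ = Nₕ/N.
cluster A: (20232/109381)²·13.35²/4933·(1 − 4933/20232) = 0.0009346941
cluster B: (89149/109381)²·12.33²/16322·(1 − 16322/89149) = 0.0050544965
Sum = 0.0059891906 → 0.0059892.

0.0059892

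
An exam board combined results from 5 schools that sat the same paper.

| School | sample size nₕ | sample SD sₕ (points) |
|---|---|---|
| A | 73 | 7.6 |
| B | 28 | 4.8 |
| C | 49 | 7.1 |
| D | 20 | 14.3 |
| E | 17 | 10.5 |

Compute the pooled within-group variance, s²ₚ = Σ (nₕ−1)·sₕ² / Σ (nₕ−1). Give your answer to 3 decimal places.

70.603

Degrees of freedom: 72 + 27 + 48 + 19 + 16 = 182.
Σ(nₕ−1)sₕ² = 72·57.76 + 27·23.04 + 48·50.41 + 19·204.49 + 16·110.25 = 12849.79.
s²ₚ = 12849.79 / 182 = 70.60324... → 70.603.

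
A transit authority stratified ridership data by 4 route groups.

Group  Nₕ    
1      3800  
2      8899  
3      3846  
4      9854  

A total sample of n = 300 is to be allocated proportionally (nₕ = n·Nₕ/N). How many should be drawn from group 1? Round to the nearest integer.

43

Share of group 1 = 3800/26399 = 0.14394.
Allocate 300 × 0.14394 = 43.183... → 43.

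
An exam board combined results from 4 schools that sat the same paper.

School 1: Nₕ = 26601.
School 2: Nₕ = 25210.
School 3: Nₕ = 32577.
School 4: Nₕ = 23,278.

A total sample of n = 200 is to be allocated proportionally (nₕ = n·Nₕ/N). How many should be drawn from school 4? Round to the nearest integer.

43

N = 26601 + 25210 + 32577 + 23278 = 107666.
n_4 = 200·23278/107666 = 43.241... → 43.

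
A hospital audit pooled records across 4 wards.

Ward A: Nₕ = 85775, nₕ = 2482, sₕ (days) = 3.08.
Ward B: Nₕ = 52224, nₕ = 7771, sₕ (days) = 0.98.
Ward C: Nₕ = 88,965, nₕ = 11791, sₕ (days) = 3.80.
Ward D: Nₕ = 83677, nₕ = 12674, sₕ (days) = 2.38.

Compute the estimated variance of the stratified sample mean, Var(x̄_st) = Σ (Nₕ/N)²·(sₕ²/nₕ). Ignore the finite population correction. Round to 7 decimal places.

N = 310641; Wₕ = Nₕ/N.
ward A: (85775/310641)²·3.08²/2482 = 0.0002914094
ward B: (52224/310641)²·0.98²/7771 = 0.0000034930
ward C: (88965/310641)²·3.80²/11791 = 0.0001004471
ward D: (83677/310641)²·2.38²/12674 = 0.0000324291
Sum = 0.0004277786 → 0.0004278.

0.0004278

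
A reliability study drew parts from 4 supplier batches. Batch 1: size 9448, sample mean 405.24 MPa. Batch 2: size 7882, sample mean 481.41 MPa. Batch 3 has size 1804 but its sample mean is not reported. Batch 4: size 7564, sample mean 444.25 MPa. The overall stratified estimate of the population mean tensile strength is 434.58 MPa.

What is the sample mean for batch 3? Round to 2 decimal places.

N = 9448 + 7882 + 1804 + 7564 = 26698.
Overall total = μ·N = 434.58·26698 = 11602416.84.
Subtract the known strata: 9448·405.24 + 7882·481.41 + 7564·444.25 = 10983488.14.
Remaining total for batch 3: 11602416.84 − 10983488.14 = 618928.7.
Divide by its size: 618928.7 / 1804 = 343.0869... → 343.09.

343.09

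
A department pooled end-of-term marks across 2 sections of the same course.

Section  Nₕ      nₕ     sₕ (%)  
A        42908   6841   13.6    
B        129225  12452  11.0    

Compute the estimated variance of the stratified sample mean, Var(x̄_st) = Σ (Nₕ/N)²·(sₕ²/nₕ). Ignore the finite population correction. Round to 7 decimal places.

N = 172133. Term for each stratum: Wₕ²sₕ²/nₕ.
Var(x̄_st) = 0.0016799892 + 0.0054766005 = 0.0071565897 → 0.0071566.

0.0071566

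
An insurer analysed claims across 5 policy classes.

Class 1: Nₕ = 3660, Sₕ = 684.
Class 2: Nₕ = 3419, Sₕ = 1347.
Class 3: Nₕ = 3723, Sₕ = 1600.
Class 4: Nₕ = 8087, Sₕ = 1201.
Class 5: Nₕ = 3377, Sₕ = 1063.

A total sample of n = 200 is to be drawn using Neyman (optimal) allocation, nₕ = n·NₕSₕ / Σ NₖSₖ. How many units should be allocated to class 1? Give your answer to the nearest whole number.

Σ NₕSₕ = 3660·684 + 3419·1347 + 3723·1600 + 8087·1201 + 3377·1063 = 26367871.
Share for 1: 2503440/26367871 = 0.09494.
n_1 = 200 × 0.09494 = 18.989... → 19.

19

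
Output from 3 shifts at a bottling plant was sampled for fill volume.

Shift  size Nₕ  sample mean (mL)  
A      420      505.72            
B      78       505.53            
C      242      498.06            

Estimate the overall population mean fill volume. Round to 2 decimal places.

503.19

x̄_st = (Σ Nₕx̄ₕ) / (Σ Nₕ) = (420·505.72 + 78·505.53 + 242·498.06) / 740
= 372364.26 / 740 = 503.1949... → 503.19.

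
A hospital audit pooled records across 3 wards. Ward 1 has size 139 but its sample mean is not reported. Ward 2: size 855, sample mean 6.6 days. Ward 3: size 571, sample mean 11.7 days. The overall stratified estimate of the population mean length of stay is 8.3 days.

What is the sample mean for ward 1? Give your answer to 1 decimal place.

4.8

Σ Nₕx̄ₕ = N·μ, so 139·x̄_1 = 1565·8.3 − (855·6.6 + 571·11.7).
= 12989.5 − 12323.7 = 665.8.
x̄_1 = 665.8 / 139 = 4.790... → 4.8.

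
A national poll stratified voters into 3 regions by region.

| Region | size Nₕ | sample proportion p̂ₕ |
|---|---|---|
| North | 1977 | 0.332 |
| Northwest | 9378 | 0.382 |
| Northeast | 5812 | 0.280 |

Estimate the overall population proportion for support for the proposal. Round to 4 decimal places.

Wₕ = Nₕ/N with N = 17167: 0.1152, 0.5463, 0.3386.
p̂_st = 0.1152·0.332 + 0.5463·0.382 + 0.3386·0.280 ≈ 0.341709... → 0.3417.

0.3417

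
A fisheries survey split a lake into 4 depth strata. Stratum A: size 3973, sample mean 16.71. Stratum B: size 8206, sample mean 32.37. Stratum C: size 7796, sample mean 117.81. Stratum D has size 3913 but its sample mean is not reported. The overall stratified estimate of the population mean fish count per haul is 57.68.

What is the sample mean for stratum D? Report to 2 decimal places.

32.56

Σ Nₕx̄ₕ = N·μ, so 3913·x̄_D = 23888·57.68 − (3973·16.71 + 8206·32.37 + 7796·117.81).
= 1377859.84 − 1250463.81 = 127396.03.
x̄_D = 127396.03 / 3913 = 32.5571... → 32.56.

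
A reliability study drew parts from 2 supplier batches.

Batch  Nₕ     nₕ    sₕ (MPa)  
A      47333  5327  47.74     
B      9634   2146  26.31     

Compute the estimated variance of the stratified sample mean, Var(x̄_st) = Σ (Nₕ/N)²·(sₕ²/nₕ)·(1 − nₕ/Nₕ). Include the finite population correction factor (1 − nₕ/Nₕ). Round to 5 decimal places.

0.26930

N = 56967; Wₕ = Nₕ/N.
batch A: (47333/56967)²·47.74²/5327·(1 − 5327/47333) = 0.26212642
batch B: (9634/56967)²·26.31²/2146·(1 − 2146/9634) = 0.00717031
Sum = 0.26929673 → 0.26930.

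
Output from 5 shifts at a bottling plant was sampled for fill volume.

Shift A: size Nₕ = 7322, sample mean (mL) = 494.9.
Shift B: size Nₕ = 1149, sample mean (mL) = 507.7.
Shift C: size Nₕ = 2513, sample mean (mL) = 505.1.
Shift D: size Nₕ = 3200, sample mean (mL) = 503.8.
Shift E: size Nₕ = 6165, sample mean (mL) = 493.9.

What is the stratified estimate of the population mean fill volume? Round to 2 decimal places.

N = 7322 + 1149 + 2513 + 3200 + 6165 = 20349.
Weight each subgroup mean by Nₕ/N and sum.
Σ Nₕx̄ₕ = 7322·494.9 + 1149·507.7 + 2513·505.1 + 3200·503.8 + 6165·493.9 = 3623657.8 + 583347.3 + 1269316.3 + 1612160 + 3044893.5 = 10133374.9.
Divide by N: 10133374.9 / 20349 = 497.9790... → 497.98.

497.98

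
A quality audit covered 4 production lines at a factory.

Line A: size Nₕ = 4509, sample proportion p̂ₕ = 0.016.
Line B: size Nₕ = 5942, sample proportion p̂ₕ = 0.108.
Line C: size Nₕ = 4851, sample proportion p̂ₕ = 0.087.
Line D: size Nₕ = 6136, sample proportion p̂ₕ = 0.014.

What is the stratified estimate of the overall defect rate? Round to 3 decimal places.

0.057

N = 4509 + 5942 + 4851 + 6136 = 21438.
Overall proportion = Σ (Nₕ/N)·p̂ₕ.
Σ Nₕp̂ₕ = 72.144 + 641.736 + 422.037 + 85.904 = 1221.821.
1221.821 / 21438 = 0.05699... → 0.057.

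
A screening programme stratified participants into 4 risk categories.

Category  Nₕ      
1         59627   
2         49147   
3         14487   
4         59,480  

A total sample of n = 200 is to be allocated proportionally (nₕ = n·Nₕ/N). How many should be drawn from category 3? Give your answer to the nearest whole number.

N = 59627 + 49147 + 14487 + 59480 = 182741.
n_3 = 200·14487/182741 = 15.855... → 16.

16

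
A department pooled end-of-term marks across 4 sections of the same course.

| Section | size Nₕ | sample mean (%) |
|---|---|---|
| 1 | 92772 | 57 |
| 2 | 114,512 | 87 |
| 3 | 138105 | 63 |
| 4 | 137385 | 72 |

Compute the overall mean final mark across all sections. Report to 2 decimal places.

70.10

N = 92772 + 114512 + 138105 + 137385 = 482774.
Weight each subgroup mean by Nₕ/N and sum.
Σ Nₕx̄ₕ = 92772·57 + 114512·87 + 138105·63 + 137385·72 = 5288004 + 9962544 + 8700615 + 9891720 = 33842883.
Divide by N: 33842883 / 482774 = 70.1009... → 70.10.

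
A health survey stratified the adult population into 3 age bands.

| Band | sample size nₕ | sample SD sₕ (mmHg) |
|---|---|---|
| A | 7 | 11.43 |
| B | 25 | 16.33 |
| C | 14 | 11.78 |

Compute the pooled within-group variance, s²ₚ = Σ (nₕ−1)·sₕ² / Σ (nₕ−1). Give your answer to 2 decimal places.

Degrees of freedom: 6 + 24 + 13 = 43.
Σ(nₕ−1)sₕ² = 6·130.6449 + 24·266.6689 + 13·138.7684 = 8987.9122.
s²ₚ = 8987.9122 / 43 = 209.0212... → 209.02.

209.02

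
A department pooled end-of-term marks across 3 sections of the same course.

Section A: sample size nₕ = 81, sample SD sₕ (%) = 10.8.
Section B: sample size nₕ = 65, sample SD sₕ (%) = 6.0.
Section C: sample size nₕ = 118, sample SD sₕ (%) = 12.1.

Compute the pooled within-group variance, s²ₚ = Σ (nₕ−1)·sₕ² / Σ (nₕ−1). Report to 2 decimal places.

Degrees of freedom: 80 + 64 + 117 = 261.
Σ(nₕ−1)sₕ² = 80·116.64 + 64·36 + 117·146.41 = 28765.17.
s²ₚ = 28765.17 / 261 = 110.2114... → 110.21.

110.21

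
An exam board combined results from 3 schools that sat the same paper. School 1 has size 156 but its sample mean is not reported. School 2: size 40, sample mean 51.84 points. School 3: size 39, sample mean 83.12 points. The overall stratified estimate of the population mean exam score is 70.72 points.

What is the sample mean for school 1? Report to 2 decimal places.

Σ Nₕx̄ₕ = N·μ, so 156·x̄_1 = 235·70.72 − (40·51.84 + 39·83.12).
= 16619.2 − 5315.28 = 11303.92.
x̄_1 = 11303.92 / 156 = 72.4610... → 72.46.

72.46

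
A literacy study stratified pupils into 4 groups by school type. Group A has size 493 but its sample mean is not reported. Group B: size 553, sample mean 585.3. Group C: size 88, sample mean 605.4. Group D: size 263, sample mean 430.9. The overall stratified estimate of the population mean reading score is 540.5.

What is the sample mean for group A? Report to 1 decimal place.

N = 493 + 553 + 88 + 263 = 1397.
Overall total = μ·N = 540.5·1397 = 755078.5.
Subtract the known strata: 553·585.3 + 88·605.4 + 263·430.9 = 490272.8.
Remaining total for group A: 755078.5 − 490272.8 = 264805.7.
Divide by its size: 264805.7 / 493 = 537.131... → 537.1.

537.1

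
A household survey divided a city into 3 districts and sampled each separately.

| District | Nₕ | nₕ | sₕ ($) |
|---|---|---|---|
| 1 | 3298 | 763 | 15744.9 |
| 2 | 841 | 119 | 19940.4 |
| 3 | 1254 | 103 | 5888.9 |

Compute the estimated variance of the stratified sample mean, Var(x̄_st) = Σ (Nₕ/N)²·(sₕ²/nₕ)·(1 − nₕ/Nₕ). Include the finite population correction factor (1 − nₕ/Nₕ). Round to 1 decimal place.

N = 5393. Term for each stratum: Wₕ²sₕ²/nₕ·(1−nₕ/Nₕ).
Var(x̄_st) = 93394.8760 + 69757.8559 + 16708.7190 = 179861.4508 → 179861.5.

179861.5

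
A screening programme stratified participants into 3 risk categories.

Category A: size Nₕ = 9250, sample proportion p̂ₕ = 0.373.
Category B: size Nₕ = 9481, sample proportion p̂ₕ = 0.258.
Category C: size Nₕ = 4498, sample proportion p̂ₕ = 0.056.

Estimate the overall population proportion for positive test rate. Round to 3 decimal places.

Wₕ = Nₕ/N with N = 23229: 0.3982, 0.4082, 0.1936.
p̂_st = 0.3982·0.373 + 0.4082·0.258 + 0.1936·0.056 ≈ 0.26468... → 0.265.

0.265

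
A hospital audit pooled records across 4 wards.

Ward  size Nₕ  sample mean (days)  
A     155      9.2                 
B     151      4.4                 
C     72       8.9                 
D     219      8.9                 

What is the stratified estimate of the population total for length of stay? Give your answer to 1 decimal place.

A: 155·9.2 = 1426
B: 151·4.4 = 664.4
C: 72·8.9 = 640.8
D: 219·8.9 = 1949.1
τ̂ = Σ Nₕx̄ₕ = 4680.3.

4680.3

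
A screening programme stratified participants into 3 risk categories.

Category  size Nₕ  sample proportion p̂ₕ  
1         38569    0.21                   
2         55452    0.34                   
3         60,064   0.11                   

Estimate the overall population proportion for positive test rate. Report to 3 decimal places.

N = 38569 + 55452 + 60064 = 154085.
Overall proportion = Σ (Nₕ/N)·p̂ₕ.
Σ Nₕp̂ₕ = 8099.49 + 18853.68 + 6607.04 = 33560.21.
33560.21 / 154085 = 0.21780... → 0.218.

0.218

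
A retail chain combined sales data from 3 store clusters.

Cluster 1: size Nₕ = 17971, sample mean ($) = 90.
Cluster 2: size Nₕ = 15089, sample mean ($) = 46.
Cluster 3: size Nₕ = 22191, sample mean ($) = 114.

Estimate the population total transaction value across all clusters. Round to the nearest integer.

4841258

1: 17971·90 = 1617390
2: 15089·46 = 694094
3: 22191·114 = 2529774
τ̂ = Σ Nₕx̄ₕ = 4841258.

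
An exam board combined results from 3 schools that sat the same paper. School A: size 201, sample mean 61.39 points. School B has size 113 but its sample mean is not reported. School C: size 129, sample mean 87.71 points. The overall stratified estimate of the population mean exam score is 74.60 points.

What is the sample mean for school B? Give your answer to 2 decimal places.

N = 201 + 113 + 129 = 443.
Overall total = μ·N = 74.60·443 = 33047.8.
Subtract the known strata: 201·61.39 + 129·87.71 = 23653.98.
Remaining total for school B: 33047.8 − 23653.98 = 9393.82.
Divide by its size: 9393.82 / 113 = 83.1312... → 83.13.

83.13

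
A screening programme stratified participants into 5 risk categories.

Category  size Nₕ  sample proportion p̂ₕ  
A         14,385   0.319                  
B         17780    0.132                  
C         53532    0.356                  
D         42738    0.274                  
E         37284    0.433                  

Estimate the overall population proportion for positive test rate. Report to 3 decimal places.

0.325

N = 14385 + 17780 + 53532 + 42738 + 37284 = 165719.
Overall proportion = Σ (Nₕ/N)·p̂ₕ.
Σ Nₕp̂ₕ = 4588.815 + 2346.96 + 19057.392 + 11710.212 + 16143.972 = 53847.351.
53847.351 / 165719 = 0.32493... → 0.325.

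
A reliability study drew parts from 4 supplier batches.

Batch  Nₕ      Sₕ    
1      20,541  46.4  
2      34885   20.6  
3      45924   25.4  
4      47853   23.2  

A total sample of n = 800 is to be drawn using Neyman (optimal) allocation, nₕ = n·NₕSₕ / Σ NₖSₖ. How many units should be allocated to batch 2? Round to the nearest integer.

146

Σ NₕSₕ = 20541·46.4 + 34885·20.6 + 45924·25.4 + 47853·23.2 = 3948392.6.
Share for 2: 718631/3948392.6 = 0.18201.
n_2 = 800 × 0.18201 = 145.605... → 146.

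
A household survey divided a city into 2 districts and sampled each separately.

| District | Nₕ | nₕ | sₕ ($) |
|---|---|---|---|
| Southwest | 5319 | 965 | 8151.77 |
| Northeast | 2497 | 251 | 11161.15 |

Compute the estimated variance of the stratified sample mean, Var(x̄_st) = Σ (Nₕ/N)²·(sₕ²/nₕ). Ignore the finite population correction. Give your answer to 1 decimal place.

82544.8

N = 7816; Wₕ = Nₕ/N.
district Southwest: (5319/7816)²·8151.77²/965 = 31890.9459
district Northeast: (2497/7816)²·11161.15²/251 = 50653.8140
Sum = 82544.7600 → 82544.8.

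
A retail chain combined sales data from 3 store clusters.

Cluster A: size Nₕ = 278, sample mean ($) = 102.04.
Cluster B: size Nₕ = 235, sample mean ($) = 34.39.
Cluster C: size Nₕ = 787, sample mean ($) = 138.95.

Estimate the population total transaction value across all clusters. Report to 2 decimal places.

A: 278·102.04 = 28367.12
B: 235·34.39 = 8081.65
C: 787·138.95 = 109353.65
τ̂ = Σ Nₕx̄ₕ = 145802.42.

145802.42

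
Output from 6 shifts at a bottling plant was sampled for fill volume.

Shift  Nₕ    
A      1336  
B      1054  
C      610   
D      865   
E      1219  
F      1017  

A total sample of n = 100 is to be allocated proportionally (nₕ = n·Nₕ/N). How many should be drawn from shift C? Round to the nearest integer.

10

N = 1336 + 1054 + 610 + 865 + 1219 + 1017 = 6101.
n_C = 100·610/6101 = 9.998... → 10.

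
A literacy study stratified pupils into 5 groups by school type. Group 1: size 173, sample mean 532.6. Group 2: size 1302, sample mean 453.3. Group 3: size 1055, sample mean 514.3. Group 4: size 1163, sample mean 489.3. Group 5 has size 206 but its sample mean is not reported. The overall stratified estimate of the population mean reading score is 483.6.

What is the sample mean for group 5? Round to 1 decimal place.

444.6

N = 173 + 1302 + 1055 + 1163 + 206 = 3899.
Overall total = μ·N = 483.6·3899 = 1885556.4.
Subtract the known strata: 173·532.6 + 1302·453.3 + 1055·514.3 + 1163·489.3 = 1793978.8.
Remaining total for group 5: 1885556.4 − 1793978.8 = 91577.6.
Divide by its size: 91577.6 / 206 = 444.551... → 444.6.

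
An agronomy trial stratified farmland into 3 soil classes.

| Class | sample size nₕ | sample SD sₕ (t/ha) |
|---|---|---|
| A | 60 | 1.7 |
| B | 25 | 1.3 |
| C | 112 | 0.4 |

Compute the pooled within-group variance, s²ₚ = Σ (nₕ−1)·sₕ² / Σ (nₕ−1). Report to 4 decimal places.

Degrees of freedom: 59 + 24 + 111 = 194.
Σ(nₕ−1)sₕ² = 59·2.89 + 24·1.69 + 111·0.16 = 228.83.
s²ₚ = 228.83 / 194 = 1.179536... → 1.1795.

1.1795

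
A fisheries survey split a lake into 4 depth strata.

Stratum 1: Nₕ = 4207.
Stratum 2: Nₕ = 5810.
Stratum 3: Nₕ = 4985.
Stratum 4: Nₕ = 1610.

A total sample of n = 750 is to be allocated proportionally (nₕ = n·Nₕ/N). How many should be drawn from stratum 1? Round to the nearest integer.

Share of stratum 1 = 4207/16612 = 0.25325.
Allocate 750 × 0.25325 = 189.938... → 190.

190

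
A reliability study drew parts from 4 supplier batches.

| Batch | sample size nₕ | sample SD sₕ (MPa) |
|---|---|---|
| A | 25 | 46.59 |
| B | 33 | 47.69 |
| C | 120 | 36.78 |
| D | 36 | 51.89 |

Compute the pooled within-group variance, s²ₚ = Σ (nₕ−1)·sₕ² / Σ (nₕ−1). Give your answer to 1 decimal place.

Degrees of freedom: 24 + 32 + 119 + 35 = 210.
Σ(nₕ−1)sₕ² = 24·2170.6281 + 32·2274.3361 + 119·1352.7684 + 35·2692.5721 = 380093.2927.
s²ₚ = 380093.2927 / 210 = 1809.968... → 1810.0.

1810.0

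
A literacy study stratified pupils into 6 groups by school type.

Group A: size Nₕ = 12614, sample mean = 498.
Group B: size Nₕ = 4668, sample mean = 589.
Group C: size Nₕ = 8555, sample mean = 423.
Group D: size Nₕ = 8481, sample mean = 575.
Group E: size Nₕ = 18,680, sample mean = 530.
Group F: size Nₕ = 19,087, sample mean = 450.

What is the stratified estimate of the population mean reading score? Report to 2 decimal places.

499.63

x̄_st = (Σ Nₕx̄ₕ) / (Σ Nₕ) = (12614·498 + 4668·589 + 8555·423 + 8481·575 + 18680·530 + 19087·450) / 72085
= 36016114 / 72085 = 499.6340... → 499.63.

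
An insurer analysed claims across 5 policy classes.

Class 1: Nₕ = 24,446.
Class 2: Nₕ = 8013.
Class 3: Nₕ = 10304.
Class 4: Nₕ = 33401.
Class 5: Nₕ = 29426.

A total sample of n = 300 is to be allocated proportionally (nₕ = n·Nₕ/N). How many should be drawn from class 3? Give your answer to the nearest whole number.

29

Share of class 3 = 10304/105590 = 0.09758.
Allocate 300 × 0.09758 = 29.275... → 29.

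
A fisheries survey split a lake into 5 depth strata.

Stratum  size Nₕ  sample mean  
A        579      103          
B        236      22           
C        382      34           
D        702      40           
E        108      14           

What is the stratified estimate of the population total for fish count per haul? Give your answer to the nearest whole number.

A: 579·103 = 59637
B: 236·22 = 5192
C: 382·34 = 12988
D: 702·40 = 28080
E: 108·14 = 1512
τ̂ = Σ Nₕx̄ₕ = 107409.

107409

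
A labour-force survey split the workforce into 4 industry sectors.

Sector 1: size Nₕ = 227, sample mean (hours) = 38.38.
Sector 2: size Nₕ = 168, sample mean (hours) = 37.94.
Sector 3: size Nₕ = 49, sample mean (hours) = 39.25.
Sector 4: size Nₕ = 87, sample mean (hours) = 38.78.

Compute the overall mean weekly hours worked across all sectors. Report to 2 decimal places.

N = 227 + 168 + 49 + 87 = 531.
Overall mean = Σ (Nₕ/N)·x̄ₕ — weight by population share, not a simple average.
Σ Nₕx̄ₕ = 227·38.38 + 168·37.94 + 49·39.25 + 87·38.78 = 8712.26 + 6373.92 + 1923.25 + 3373.86 = 20383.29.
Divide by N: 20383.29 / 531 = 38.3866... → 38.39.

38.39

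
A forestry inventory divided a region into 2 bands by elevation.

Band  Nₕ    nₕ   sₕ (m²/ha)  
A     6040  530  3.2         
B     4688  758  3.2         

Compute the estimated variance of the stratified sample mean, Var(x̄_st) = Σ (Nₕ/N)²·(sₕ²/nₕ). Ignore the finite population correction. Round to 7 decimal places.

N = 10728. Term for each stratum: Wₕ²sₕ²/nₕ.
Var(x̄_st) = 0.0061243561 + 0.0025796954 = 0.0087040515 → 0.0087041.

0.0087041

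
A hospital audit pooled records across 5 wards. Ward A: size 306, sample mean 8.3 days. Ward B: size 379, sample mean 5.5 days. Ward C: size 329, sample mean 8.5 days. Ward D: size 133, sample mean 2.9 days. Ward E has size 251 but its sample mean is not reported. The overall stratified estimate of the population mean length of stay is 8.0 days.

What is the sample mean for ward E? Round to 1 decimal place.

13.5

Σ Nₕx̄ₕ = N·μ, so 251·x̄_E = 1398·8.0 − (306·8.3 + 379·5.5 + 329·8.5 + 133·2.9).
= 11184 − 7806.5 = 3377.5.
x̄_E = 3377.5 / 251 = 13.456... → 13.5.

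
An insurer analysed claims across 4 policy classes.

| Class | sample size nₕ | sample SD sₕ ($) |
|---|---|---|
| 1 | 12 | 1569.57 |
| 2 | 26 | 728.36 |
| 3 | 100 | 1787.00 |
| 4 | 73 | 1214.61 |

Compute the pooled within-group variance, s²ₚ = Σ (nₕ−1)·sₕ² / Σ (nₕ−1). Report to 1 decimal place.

1: (12−1)·1569.57² = 11·2463549.9849 = 27099049.8339
2: (26−1)·728.36² = 25·530508.2896 = 13262707.24
3: (100−1)·1787.00² = 99·3193369 = 316143531
4: (73−1)·1214.61² = 72·1475277.4521 = 106219976.5512
Numerator = 462725264.6251; denominator = Σ(nₕ−1) = 207.
s²ₚ = 462725264.6251/207 = 2235387.752... → 2235387.8.

2235387.8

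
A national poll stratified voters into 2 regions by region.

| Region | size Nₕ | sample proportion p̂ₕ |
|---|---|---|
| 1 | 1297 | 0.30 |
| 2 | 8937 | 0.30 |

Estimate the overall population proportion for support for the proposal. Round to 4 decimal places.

0.3000

N = 1297 + 8937 = 10234.
Overall proportion = Σ (Nₕ/N)·p̂ₕ.
Σ Nₕp̂ₕ = 389.1 + 2681.1 = 3070.2.
3070.2 / 10234 = 0.3 → 0.3000.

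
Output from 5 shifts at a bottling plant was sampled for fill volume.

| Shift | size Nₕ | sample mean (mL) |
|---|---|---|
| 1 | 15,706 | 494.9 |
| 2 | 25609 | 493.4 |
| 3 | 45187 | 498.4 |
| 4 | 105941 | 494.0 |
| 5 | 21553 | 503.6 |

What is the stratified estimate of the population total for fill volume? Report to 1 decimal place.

1: 15706·494.9 = 7772899.4
2: 25609·493.4 = 12635480.6
3: 45187·498.4 = 22521200.8
4: 105941·494.0 = 52334854
5: 21553·503.6 = 10854090.8
τ̂ = Σ Nₕx̄ₕ = 106118525.6.

106118525.6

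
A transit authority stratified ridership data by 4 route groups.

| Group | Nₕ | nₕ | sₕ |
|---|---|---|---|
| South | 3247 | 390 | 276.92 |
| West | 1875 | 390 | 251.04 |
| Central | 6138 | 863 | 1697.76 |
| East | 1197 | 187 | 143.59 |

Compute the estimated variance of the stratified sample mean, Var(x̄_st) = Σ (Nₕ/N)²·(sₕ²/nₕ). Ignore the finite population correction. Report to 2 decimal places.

828.94

N = 12457. Term for each stratum: Wₕ²sₕ²/nₕ.
Var(x̄_st) = 13.35924 + 3.66098 + 810.90250 + 1.01805 = 828.94076 → 828.94.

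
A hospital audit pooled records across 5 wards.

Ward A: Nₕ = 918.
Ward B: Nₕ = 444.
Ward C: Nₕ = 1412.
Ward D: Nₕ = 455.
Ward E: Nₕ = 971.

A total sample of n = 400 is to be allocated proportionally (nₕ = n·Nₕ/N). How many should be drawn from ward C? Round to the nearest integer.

Share of ward C = 1412/4200 = 0.33619.
Allocate 400 × 0.33619 = 134.476... → 134.

134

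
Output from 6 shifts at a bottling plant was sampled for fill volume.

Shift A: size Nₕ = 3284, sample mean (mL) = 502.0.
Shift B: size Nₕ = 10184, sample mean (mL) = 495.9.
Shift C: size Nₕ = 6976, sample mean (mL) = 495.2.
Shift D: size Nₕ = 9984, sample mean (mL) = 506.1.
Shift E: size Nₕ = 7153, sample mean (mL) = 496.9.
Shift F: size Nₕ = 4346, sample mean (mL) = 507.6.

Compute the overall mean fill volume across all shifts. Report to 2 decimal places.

500.07

N = 41927; weights Wₕ = Nₕ/N = (0.0783, 0.2429, 0.1664, 0.2381, 0.1706, 0.1037).
x̄_st = Σ Wₕ·x̄ₕ = 0.0783·502.0 + 0.2429·495.9 + 0.1664·495.2 + 0.2381·506.1 + 0.1706·496.9 + 0.1037·507.6 ≈ 500.0736...
→ 500.07.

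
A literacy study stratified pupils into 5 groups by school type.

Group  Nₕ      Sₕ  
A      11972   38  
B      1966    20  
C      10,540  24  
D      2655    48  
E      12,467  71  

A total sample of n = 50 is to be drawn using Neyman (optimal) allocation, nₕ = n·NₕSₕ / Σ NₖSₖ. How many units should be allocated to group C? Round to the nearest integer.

7

Σ NₕSₕ = 11972·38 + 1966·20 + 10540·24 + 2655·48 + 12467·71 = 1759813.
Share for C: 252960/1759813 = 0.14374.
n_C = 50 × 0.14374 = 7.187... → 7.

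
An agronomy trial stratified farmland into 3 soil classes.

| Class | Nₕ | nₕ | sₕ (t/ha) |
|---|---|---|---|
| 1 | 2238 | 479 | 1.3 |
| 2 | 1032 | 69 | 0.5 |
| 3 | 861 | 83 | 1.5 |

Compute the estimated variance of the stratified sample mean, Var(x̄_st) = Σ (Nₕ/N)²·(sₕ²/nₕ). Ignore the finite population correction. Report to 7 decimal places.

N = 4131. Term for each stratum: Wₕ²sₕ²/nₕ.
Var(x̄_st) = 0.0010355259 + 0.0002261205 + 0.0011776069 = 0.0024392533 → 0.0024393.

0.0024393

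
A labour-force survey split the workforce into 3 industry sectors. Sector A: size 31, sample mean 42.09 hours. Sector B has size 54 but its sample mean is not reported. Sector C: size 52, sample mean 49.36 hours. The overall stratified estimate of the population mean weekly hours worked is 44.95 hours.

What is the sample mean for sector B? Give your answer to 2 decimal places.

42.35

Σ Nₕx̄ₕ = N·μ, so 54·x̄_B = 137·44.95 − (31·42.09 + 52·49.36).
= 6158.15 − 3871.51 = 2286.64.
x̄_B = 2286.64 / 54 = 42.3452... → 42.35.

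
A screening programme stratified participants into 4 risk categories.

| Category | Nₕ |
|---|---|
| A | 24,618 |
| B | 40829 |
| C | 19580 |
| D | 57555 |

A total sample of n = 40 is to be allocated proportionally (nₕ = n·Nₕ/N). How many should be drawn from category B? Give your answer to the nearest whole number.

Share of category B = 40829/142582 = 0.28635.
Allocate 40 × 0.28635 = 11.454... → 11.

11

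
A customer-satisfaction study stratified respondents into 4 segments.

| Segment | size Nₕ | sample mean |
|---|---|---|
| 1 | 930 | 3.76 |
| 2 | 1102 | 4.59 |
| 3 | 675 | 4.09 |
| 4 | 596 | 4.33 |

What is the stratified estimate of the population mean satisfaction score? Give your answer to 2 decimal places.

N = 930 + 1102 + 675 + 596 = 3303.
Overall mean = Σ (Nₕ/N)·x̄ₕ — weight by population share, not a simple average.
Σ Nₕx̄ₕ = 930·3.76 + 1102·4.59 + 675·4.09 + 596·4.33 = 3496.8 + 5058.18 + 2760.75 + 2580.68 = 13896.41.
Divide by N: 13896.41 / 3303 = 4.2072... → 4.21.

4.21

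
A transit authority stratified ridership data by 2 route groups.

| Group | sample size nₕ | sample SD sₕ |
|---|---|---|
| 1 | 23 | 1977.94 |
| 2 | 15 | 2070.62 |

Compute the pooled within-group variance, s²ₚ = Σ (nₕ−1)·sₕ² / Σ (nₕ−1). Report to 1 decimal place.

4058165.7

1: (23−1)·1977.94² = 22·3912246.6436 = 86069426.1592
2: (15−1)·2070.62² = 14·4287467.1844 = 60024540.5816
Numerator = 146093966.7408; denominator = Σ(nₕ−1) = 36.
s²ₚ = 146093966.7408/36 = 4058165.743... → 4058165.7.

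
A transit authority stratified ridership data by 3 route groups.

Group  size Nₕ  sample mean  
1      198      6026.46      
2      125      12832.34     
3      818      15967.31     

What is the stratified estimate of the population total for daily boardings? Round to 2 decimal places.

15858541.16

Estimate total by summing Nₕ·x̄ₕ over strata.
198·6026.46 + 125·12832.34 + 818·15967.31 = 1193239.08 + 1604042.5 + 13061259.58 = 15858541.16.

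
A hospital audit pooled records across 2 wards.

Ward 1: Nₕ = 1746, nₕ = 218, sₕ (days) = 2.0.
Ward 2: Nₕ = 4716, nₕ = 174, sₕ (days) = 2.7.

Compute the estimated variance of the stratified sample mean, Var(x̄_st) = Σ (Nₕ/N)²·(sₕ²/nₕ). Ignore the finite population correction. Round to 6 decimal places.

N = 6462; Wₕ = Nₕ/N.
ward 1: (1746/6462)²·2.0²/218 = 0.001339547
ward 2: (4716/6462)²·2.7²/174 = 0.022314747
Sum = 0.023654294 → 0.023654.

0.023654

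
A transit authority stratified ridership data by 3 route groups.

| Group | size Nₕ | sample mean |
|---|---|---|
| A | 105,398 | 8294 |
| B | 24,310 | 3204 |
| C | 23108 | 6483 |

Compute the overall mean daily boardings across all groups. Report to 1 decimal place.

x̄_st = (Σ Nₕx̄ₕ) / (Σ Nₕ) = (105398·8294 + 24310·3204 + 23108·6483) / 152816
= 1101869416 / 152816 = 7210.432... → 7210.4.

7210.4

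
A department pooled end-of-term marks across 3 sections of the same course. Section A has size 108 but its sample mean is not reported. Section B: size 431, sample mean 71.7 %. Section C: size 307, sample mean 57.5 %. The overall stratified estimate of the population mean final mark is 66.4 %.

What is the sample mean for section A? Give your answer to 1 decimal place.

70.5

Σ Nₕx̄ₕ = N·μ, so 108·x̄_A = 846·66.4 − (431·71.7 + 307·57.5).
= 56174.4 − 48555.2 = 7619.2.
x̄_A = 7619.2 / 108 = 70.548... → 70.5.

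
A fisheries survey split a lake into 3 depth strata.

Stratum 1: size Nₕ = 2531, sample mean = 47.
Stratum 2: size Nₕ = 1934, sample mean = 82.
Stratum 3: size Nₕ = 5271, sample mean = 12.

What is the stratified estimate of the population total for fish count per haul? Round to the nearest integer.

1: 2531·47 = 118957
2: 1934·82 = 158588
3: 5271·12 = 63252
τ̂ = Σ Nₕx̄ₕ = 340797.

340797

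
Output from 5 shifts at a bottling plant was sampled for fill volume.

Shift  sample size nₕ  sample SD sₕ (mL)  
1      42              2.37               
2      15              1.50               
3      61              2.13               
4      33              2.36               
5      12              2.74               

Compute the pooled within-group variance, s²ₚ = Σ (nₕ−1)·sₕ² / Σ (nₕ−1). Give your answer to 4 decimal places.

5.0305

Degrees of freedom: 41 + 14 + 60 + 32 + 11 = 158.
Σ(nₕ−1)sₕ² = 41·5.6169 + 14·2.25 + 60·4.5369 + 32·5.5696 + 11·7.5076 = 794.8177.
s²ₚ = 794.8177 / 158 = 5.030492... → 5.0305.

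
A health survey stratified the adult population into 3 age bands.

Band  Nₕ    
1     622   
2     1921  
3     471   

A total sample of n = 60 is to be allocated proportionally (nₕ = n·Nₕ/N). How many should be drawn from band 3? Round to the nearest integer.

Share of band 3 = 471/3014 = 0.15627.
Allocate 60 × 0.15627 = 9.376... → 9.

9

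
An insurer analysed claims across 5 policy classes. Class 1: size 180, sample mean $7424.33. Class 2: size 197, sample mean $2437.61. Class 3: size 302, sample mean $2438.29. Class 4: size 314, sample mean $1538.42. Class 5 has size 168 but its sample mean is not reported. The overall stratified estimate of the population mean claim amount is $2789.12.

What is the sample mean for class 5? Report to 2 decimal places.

1203.29

Σ Nₕx̄ₕ = N·μ, so 168·x̄_5 = 1161·2789.12 − (180·7424.33 + 197·2437.61 + 302·2438.29 + 314·1538.42).
= 3238168.32 − 3036016.03 = 202152.29.
x̄_5 = 202152.29 / 168 = 1203.2874... → 1203.29.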